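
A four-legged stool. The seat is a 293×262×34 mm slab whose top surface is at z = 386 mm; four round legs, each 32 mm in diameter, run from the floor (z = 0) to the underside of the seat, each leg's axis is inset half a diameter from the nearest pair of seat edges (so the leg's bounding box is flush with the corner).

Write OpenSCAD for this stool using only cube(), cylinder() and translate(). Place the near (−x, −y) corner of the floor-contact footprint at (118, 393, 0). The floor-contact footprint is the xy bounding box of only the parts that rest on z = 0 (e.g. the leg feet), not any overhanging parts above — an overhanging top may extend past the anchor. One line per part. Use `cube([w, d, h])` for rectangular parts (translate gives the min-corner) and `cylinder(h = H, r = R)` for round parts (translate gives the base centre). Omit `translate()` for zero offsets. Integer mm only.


translate([118, 393, 352]) cube([293, 262, 34]);
translate([134, 409, 0]) cylinder(h = 352, r = 16);
translate([395, 409, 0]) cylinder(h = 352, r = 16);
translate([134, 639, 0]) cylinder(h = 352, r = 16);
translate([395, 639, 0]) cylinder(h = 352, r = 16);


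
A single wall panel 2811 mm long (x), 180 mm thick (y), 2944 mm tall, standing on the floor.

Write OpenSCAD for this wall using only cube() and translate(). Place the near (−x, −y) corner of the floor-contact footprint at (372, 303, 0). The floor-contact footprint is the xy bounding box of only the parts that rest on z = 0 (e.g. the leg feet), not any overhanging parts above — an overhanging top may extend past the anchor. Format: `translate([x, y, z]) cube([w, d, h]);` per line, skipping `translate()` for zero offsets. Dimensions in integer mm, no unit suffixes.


translate([372, 303, 0]) cube([2811, 180, 2944]);


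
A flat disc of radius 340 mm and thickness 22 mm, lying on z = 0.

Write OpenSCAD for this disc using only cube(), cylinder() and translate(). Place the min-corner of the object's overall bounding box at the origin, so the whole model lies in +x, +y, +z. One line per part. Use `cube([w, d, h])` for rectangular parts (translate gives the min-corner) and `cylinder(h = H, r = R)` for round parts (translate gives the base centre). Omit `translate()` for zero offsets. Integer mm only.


translate([340, 340, 0]) cylinder(h = 22, r = 340);


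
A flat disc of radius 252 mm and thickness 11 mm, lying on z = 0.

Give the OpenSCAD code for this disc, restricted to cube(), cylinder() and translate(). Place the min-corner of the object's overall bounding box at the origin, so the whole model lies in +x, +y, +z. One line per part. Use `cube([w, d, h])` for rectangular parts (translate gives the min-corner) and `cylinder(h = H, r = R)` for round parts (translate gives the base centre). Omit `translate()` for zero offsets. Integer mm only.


translate([252, 252, 0]) cylinder(h = 11, r = 252);


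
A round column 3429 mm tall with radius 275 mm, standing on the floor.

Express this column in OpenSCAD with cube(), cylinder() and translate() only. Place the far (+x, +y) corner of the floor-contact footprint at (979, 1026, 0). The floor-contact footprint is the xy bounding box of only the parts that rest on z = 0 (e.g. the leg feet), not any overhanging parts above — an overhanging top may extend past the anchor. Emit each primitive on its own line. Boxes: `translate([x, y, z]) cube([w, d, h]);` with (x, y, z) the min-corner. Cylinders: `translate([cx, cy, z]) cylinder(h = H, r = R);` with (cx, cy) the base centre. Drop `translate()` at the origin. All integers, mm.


translate([704, 751, 0]) cylinder(h = 3429, r = 275);


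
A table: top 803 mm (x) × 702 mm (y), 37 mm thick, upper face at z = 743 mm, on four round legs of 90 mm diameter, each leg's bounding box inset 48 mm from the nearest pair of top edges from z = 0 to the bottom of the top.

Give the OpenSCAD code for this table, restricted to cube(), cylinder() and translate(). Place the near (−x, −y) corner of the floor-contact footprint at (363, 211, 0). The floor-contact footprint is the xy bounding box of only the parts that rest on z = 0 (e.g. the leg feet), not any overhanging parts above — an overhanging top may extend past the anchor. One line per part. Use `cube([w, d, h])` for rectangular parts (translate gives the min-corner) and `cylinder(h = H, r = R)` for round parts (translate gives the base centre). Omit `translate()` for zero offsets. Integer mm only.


translate([315, 163, 706]) cube([803, 702, 37]);
translate([408, 256, 0]) cylinder(h = 706, r = 45);
translate([1025, 256, 0]) cylinder(h = 706, r = 45);
translate([408, 772, 0]) cylinder(h = 706, r = 45);
translate([1025, 772, 0]) cylinder(h = 706, r = 45);


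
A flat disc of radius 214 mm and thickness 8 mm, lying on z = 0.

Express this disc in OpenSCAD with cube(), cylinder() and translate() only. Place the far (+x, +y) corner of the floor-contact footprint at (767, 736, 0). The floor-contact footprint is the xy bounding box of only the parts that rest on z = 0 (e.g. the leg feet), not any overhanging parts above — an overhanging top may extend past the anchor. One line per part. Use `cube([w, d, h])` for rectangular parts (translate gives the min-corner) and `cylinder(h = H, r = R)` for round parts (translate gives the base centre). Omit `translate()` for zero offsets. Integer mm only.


translate([553, 522, 0]) cylinder(h = 8, r = 214);


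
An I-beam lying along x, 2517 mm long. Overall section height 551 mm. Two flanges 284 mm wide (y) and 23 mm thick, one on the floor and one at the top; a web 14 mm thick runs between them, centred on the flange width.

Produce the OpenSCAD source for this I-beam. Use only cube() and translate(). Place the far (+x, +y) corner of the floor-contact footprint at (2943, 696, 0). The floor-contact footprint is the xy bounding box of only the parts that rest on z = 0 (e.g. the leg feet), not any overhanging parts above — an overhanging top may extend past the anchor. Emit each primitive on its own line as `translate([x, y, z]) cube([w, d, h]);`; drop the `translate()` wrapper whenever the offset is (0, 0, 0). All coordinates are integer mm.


translate([426, 412, 0]) cube([2517, 284, 23]);
translate([426, 547, 23]) cube([2517, 14, 505]);
translate([426, 412, 528]) cube([2517, 284, 23]);


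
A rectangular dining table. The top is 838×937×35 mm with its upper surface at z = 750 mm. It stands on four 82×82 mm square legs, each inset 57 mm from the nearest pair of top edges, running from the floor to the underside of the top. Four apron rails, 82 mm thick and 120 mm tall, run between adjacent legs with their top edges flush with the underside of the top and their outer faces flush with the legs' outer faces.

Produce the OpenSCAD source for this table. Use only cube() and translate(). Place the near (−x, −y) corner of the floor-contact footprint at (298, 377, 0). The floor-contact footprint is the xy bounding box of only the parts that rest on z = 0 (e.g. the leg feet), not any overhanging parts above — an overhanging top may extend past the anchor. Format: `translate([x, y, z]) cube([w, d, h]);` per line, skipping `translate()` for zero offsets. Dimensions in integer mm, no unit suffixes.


translate([241, 320, 715]) cube([838, 937, 35]);
translate([298, 377, 0]) cube([82, 82, 715]);
translate([940, 377, 0]) cube([82, 82, 715]);
translate([298, 1118, 0]) cube([82, 82, 715]);
translate([940, 1118, 0]) cube([82, 82, 715]);
translate([380, 377, 595]) cube([560, 82, 120]);
translate([380, 1118, 595]) cube([560, 82, 120]);
translate([298, 459, 595]) cube([82, 659, 120]);
translate([940, 459, 595]) cube([82, 659, 120]);


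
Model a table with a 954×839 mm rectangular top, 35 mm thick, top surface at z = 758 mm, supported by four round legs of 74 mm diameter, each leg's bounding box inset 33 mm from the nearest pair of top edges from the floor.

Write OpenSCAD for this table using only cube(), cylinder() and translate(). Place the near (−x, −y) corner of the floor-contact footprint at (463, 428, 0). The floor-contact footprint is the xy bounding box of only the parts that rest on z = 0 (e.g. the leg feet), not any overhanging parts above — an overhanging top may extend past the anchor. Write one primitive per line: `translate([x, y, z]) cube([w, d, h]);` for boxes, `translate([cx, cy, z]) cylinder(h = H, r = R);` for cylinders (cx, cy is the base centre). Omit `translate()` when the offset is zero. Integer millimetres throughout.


translate([430, 395, 723]) cube([954, 839, 35]);
translate([500, 465, 0]) cylinder(h = 723, r = 37);
translate([1314, 465, 0]) cylinder(h = 723, r = 37);
translate([500, 1164, 0]) cylinder(h = 723, r = 37);
translate([1314, 1164, 0]) cylinder(h = 723, r = 37);


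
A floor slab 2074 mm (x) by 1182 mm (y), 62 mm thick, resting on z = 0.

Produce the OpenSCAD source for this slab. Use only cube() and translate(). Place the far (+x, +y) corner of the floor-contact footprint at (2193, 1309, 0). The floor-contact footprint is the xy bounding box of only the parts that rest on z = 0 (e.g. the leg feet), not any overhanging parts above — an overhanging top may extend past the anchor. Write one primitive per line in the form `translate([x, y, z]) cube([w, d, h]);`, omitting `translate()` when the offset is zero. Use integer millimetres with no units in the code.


translate([119, 127, 0]) cube([2074, 1182, 62]);


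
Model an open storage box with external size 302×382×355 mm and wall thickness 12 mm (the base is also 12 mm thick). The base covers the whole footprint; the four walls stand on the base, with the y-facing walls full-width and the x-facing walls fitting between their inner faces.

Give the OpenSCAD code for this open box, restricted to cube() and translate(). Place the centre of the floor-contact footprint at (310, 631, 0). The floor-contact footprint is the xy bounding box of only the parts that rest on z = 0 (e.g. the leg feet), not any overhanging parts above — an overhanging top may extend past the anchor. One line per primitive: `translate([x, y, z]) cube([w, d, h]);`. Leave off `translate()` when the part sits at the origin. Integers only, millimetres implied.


translate([159, 440, 0]) cube([302, 382, 12]);
translate([159, 440, 12]) cube([302, 12, 343]);
translate([159, 810, 12]) cube([302, 12, 343]);
translate([159, 452, 12]) cube([12, 358, 343]);
translate([449, 452, 12]) cube([12, 358, 343]);


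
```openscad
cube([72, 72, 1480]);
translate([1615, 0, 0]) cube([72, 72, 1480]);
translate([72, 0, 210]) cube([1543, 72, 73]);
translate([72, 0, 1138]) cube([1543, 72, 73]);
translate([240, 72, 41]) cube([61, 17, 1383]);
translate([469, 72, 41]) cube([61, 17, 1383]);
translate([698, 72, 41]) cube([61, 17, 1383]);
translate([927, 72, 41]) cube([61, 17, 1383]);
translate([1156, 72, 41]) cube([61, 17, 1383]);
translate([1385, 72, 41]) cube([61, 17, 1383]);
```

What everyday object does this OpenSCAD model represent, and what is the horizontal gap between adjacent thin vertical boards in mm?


A fence section. The picket gap is 168 mm.

Two posts, two rails, 6 pickets — a fence section. Span 1543 mm holds 6 pickets of 61 mm with 7 equal gaps: ⌊(1543 − 6·61) / 7⌋ = 168 mm.


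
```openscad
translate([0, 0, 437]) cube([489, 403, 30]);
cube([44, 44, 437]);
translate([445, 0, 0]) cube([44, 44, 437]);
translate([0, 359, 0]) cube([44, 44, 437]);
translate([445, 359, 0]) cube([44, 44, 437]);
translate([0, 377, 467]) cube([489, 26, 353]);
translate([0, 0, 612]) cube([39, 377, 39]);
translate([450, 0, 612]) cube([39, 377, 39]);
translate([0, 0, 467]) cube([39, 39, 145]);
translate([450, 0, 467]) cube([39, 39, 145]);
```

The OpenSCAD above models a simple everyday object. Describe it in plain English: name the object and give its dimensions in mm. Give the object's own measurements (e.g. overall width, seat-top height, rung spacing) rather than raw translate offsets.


A chair. The seat is a 489×403×30 mm slab with its top at z = 467 mm, on four 44×44 mm corner legs (flush with the seat edges, standing on z = 0). A flat backrest 26 mm thick, 353 mm tall, spans the full seat width and rises from the seat top along its +y edge, rear face flush with the rear of the seat. Two armrests of 39×39 mm section run along each side from the seat's front edge to the front of the backrest, top faces 184 mm above the seat top and outer faces flush with the seat's x-edges; a 39×39 mm post under the front of each armrest stands on the seat at the front corner.


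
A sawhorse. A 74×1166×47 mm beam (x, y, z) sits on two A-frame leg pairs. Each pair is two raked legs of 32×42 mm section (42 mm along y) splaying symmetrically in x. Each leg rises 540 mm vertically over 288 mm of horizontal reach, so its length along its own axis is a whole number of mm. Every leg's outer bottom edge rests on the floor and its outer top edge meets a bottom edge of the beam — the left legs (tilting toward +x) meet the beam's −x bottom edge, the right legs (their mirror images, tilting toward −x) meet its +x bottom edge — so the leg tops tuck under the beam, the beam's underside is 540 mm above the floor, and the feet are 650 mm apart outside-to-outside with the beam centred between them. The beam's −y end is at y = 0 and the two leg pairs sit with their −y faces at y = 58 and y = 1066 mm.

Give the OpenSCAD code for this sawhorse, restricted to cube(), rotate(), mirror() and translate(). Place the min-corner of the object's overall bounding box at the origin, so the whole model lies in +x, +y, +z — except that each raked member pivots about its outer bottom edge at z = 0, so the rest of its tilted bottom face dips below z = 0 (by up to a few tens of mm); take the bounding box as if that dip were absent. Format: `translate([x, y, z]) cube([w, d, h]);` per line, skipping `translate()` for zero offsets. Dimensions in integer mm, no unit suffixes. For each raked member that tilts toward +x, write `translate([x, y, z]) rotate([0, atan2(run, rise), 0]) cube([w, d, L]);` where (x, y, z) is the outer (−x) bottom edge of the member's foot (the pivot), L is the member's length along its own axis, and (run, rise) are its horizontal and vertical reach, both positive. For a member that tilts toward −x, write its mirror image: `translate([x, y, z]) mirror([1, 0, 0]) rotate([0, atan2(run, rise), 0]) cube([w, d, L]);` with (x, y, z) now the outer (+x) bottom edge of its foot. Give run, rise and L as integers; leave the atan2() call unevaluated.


translate([288, 0, 540]) cube([74, 1166, 47]);
translate([0, 58, 0]) rotate([0, atan2(288, 540), 0]) cube([32, 42, 612]);
translate([650, 58, 0]) mirror([1, 0, 0]) rotate([0, atan2(288, 540), 0]) cube([32, 42, 612]);
translate([0, 1066, 0]) rotate([0, atan2(288, 540), 0]) cube([32, 42, 612]);
translate([650, 1066, 0]) mirror([1, 0, 0]) rotate([0, atan2(288, 540), 0]) cube([32, 42, 612]);


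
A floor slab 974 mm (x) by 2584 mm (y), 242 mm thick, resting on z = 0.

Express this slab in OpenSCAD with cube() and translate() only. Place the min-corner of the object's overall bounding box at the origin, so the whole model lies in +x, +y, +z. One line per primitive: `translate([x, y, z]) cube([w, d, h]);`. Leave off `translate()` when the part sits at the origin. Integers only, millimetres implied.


cube([974, 2584, 242]);


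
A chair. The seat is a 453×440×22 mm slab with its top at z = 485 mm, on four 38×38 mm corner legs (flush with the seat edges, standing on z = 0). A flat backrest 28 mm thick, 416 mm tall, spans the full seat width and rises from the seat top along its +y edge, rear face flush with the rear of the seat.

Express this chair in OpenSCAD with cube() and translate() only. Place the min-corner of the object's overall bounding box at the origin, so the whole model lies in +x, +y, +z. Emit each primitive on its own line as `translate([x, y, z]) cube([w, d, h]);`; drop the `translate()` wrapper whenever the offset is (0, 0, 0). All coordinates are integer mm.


translate([0, 0, 463]) cube([453, 440, 22]);
cube([38, 38, 463]);
translate([415, 0, 0]) cube([38, 38, 463]);
translate([0, 402, 0]) cube([38, 38, 463]);
translate([415, 402, 0]) cube([38, 38, 463]);
translate([0, 412, 485]) cube([453, 28, 416]);


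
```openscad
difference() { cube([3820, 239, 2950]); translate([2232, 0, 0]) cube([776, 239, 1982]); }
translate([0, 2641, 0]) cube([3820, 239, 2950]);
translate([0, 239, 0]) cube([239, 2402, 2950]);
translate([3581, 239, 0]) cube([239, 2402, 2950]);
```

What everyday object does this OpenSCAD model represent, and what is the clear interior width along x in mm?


A single room. The interior width is 3342 mm.

Four walls enclosing a rectangle with a door in the front wall — a room. Outside width 3820 minus two 239 mm walls gives 3342 mm.


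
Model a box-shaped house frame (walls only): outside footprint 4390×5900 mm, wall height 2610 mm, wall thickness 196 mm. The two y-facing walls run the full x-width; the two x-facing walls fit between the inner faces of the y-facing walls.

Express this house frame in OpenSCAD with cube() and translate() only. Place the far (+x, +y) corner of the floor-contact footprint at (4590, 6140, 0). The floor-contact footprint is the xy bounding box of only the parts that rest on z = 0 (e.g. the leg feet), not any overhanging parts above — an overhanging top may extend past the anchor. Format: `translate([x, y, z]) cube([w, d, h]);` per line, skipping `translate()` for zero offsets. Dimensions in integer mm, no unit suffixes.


translate([200, 240, 0]) cube([4390, 196, 2610]);
translate([200, 5944, 0]) cube([4390, 196, 2610]);
translate([200, 436, 0]) cube([196, 5508, 2610]);
translate([4394, 436, 0]) cube([196, 5508, 2610]);


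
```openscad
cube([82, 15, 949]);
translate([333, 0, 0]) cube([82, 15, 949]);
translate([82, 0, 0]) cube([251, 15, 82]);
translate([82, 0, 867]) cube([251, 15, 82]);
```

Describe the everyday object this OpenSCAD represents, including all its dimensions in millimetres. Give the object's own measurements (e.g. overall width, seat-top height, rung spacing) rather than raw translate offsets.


A rectangular picture frame lying in the x–z plane (depth along y). The opening is 251 mm wide (x) by 785 mm tall (z), surrounded by a border 82 mm wide on all four sides. The frame is 15 mm deep and is made of two full-height vertical stiles with two horizontal rails fitted between them.


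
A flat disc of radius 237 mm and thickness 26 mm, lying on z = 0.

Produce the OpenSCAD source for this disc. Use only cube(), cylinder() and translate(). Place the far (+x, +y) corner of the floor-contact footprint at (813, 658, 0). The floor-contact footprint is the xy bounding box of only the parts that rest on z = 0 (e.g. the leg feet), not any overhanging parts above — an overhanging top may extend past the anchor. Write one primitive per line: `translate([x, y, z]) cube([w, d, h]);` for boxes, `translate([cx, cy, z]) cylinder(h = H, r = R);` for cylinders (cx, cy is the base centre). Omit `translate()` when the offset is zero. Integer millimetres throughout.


translate([576, 421, 0]) cylinder(h = 26, r = 237);


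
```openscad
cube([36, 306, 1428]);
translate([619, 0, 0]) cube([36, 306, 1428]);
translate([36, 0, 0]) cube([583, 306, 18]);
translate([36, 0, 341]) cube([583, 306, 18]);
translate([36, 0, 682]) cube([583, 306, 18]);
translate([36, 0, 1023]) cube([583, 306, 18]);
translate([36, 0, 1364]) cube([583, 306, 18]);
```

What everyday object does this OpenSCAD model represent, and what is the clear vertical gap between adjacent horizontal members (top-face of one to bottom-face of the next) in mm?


A bookshelf. The clear shelf gap is 323 mm.

Two tall side panels with 5 horizontal boards between them — a bookshelf. The first two shelf undersides are at z = 0 and z = 341; with shelf thickness 18, the clear gap is 341 − 0 − 18 = 323 mm.


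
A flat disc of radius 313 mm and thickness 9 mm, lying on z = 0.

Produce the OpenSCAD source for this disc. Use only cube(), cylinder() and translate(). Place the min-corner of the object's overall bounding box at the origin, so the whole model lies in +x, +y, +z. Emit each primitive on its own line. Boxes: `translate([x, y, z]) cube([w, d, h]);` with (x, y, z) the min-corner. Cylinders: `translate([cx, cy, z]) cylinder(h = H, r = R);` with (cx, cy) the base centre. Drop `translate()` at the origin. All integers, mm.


translate([313, 313, 0]) cylinder(h = 9, r = 313);


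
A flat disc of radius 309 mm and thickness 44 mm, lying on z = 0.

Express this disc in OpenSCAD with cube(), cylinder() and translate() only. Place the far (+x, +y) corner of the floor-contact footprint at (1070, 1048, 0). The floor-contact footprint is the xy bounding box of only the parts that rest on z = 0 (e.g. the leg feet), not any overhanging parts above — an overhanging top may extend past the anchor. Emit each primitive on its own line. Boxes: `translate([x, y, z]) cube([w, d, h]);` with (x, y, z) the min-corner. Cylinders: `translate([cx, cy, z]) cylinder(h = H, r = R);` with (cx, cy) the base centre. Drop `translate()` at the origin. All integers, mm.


translate([761, 739, 0]) cylinder(h = 44, r = 309);


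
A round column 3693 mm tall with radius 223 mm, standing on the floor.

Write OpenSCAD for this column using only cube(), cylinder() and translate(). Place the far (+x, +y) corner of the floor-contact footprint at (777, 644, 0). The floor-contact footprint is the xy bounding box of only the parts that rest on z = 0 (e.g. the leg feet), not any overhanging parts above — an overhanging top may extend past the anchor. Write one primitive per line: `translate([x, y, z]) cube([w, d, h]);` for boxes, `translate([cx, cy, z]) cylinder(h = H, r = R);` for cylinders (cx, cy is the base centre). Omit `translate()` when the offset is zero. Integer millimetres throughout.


translate([554, 421, 0]) cylinder(h = 3693, r = 223);


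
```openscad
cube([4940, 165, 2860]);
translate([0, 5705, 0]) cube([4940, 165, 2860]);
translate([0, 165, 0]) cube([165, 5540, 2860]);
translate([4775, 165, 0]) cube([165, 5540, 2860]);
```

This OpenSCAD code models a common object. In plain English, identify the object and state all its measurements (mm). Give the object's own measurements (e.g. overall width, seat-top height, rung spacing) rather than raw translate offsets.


The wall frame of a small rectangular building: four walls, each 2860 mm tall and 165 mm thick, enclosing a footprint 4940 mm (x) by 5870 mm (y) outside-to-outside, with no floor or roof. The front and back walls (the −y and +y sides) span the full width; the two side walls fit between them.


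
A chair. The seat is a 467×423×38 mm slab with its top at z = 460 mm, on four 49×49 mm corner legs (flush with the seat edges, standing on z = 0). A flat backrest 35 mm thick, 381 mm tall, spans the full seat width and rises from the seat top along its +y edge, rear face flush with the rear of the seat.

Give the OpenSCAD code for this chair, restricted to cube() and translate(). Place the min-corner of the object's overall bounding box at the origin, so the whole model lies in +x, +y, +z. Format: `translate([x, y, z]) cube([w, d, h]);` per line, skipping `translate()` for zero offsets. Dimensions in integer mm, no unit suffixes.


// leg_h = 460 - 38 = 422
translate([0, 0, 422]) cube([467, 423, 38]);
cube([49, 49, 422]);
translate([418, 0, 0]) cube([49, 49, 422]);
translate([0, 374, 0]) cube([49, 49, 422]);
translate([418, 374, 0]) cube([49, 49, 422]);
translate([0, 388, 460]) cube([467, 35, 381]);


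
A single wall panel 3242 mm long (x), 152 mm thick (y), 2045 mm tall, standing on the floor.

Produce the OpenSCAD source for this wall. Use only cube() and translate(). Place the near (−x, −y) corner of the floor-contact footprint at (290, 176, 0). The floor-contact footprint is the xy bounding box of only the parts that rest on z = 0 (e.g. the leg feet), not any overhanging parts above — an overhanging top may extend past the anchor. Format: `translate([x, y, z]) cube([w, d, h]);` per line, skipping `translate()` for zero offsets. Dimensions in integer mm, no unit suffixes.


translate([290, 176, 0]) cube([3242, 152, 2045]);


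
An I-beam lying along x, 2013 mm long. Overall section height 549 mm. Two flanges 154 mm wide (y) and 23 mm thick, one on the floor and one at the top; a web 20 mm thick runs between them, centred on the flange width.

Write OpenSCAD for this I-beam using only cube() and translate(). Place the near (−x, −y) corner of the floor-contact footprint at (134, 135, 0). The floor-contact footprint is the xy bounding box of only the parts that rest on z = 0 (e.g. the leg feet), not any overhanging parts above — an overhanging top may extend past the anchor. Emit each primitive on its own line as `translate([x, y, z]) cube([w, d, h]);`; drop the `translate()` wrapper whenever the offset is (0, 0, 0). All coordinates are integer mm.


translate([134, 135, 0]) cube([2013, 154, 23]);
translate([134, 202, 23]) cube([2013, 20, 503]);
translate([134, 135, 526]) cube([2013, 154, 23]);


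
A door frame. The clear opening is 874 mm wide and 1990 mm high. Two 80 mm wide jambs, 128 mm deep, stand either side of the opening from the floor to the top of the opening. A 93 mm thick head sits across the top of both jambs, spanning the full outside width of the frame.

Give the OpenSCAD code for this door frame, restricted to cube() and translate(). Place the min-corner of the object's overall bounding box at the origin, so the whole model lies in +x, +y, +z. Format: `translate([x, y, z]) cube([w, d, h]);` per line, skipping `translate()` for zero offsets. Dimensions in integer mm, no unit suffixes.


cube([80, 128, 1990]);
translate([954, 0, 0]) cube([80, 128, 1990]);
translate([0, 0, 1990]) cube([1034, 128, 93]);


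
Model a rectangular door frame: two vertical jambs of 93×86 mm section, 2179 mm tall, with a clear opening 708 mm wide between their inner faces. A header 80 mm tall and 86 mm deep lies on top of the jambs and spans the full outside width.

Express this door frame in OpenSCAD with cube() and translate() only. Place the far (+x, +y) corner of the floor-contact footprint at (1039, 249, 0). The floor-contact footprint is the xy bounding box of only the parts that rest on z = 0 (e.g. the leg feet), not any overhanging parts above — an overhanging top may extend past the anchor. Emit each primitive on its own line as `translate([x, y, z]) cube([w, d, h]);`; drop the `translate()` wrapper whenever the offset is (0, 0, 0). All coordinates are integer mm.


translate([145, 163, 0]) cube([93, 86, 2179]);
translate([946, 163, 0]) cube([93, 86, 2179]);
translate([145, 163, 2179]) cube([894, 86, 80]);


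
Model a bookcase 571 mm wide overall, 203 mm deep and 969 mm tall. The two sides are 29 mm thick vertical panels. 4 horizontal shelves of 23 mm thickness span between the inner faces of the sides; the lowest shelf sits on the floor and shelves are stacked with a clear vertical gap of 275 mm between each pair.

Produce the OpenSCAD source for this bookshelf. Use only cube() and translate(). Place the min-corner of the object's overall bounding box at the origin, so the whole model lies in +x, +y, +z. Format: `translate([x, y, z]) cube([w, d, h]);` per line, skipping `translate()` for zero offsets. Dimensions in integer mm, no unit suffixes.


cube([29, 203, 969]);
translate([542, 0, 0]) cube([29, 203, 969]);
translate([29, 0, 0]) cube([513, 203, 23]);
translate([29, 0, 298]) cube([513, 203, 23]);
translate([29, 0, 596]) cube([513, 203, 23]);
translate([29, 0, 894]) cube([513, 203, 23]);


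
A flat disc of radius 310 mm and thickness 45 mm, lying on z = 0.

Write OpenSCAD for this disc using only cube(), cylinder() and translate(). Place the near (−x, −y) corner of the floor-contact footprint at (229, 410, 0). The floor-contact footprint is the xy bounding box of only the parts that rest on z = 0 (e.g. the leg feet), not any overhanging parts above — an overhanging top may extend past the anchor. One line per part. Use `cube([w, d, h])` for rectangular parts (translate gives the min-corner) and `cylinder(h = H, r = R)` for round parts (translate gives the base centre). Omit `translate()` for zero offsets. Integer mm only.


translate([539, 720, 0]) cylinder(h = 45, r = 310);


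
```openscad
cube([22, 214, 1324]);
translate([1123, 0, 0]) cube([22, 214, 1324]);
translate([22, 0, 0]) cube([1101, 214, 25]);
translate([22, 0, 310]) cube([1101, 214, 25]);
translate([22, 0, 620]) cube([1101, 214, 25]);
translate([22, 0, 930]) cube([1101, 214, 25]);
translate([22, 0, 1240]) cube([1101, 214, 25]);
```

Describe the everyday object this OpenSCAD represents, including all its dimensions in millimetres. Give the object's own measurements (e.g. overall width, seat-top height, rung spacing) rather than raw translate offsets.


An open bookshelf. Two side panels, each 22 mm thick, 214 mm deep and 1324 mm tall, stand 1145 mm apart (outside-to-outside). Between them sit 5 shelves, each 25 mm thick and 214 mm deep, spanning the full gap between the sides. The bottom shelf rests on the floor (its underside at z = 0) and the clear gap between one shelf's top and the next shelf's underside is 285 mm.


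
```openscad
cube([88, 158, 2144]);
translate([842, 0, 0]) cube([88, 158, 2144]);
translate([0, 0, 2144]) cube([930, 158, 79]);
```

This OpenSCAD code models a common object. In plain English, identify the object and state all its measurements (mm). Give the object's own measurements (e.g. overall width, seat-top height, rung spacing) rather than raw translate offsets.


A door frame. The clear opening is 754 mm wide and 2144 mm high. Two 88 mm wide jambs, 158 mm deep, stand either side of the opening from the floor to the top of the opening. A 79 mm thick head sits across the top of both jambs, spanning the full outside width of the frame.


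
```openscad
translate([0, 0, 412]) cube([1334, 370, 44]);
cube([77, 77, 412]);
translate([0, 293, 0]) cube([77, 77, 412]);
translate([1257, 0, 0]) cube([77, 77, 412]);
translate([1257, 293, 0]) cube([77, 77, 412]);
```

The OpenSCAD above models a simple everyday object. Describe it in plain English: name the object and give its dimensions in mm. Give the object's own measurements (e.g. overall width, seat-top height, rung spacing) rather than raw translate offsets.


A long wooden bench with a 1334 mm (x) × 370 mm (y) seat, 44 mm thick, its top surface 456 mm above the floor. Four 77 mm square legs at the seat corners, flush with the edges, run from z = 0 to the seat underside.


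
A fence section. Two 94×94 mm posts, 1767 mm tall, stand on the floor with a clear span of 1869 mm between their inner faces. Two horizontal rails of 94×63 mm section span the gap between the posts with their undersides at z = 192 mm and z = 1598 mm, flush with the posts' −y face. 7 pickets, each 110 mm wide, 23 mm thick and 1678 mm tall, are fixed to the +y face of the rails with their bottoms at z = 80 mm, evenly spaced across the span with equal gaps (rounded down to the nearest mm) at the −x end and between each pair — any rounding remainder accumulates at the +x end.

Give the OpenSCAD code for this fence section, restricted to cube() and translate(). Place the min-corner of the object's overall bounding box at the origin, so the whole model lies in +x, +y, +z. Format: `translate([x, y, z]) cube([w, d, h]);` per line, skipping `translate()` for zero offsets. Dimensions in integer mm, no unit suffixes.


cube([94, 94, 1767]);
translate([1963, 0, 0]) cube([94, 94, 1767]);
translate([94, 0, 192]) cube([1869, 94, 63]);
translate([94, 0, 1598]) cube([1869, 94, 63]);
translate([231, 94, 80]) cube([110, 23, 1678]);
translate([478, 94, 80]) cube([110, 23, 1678]);
translate([725, 94, 80]) cube([110, 23, 1678]);
translate([972, 94, 80]) cube([110, 23, 1678]);
translate([1219, 94, 80]) cube([110, 23, 1678]);
translate([1466, 94, 80]) cube([110, 23, 1678]);
translate([1713, 94, 80]) cube([110, 23, 1678]);


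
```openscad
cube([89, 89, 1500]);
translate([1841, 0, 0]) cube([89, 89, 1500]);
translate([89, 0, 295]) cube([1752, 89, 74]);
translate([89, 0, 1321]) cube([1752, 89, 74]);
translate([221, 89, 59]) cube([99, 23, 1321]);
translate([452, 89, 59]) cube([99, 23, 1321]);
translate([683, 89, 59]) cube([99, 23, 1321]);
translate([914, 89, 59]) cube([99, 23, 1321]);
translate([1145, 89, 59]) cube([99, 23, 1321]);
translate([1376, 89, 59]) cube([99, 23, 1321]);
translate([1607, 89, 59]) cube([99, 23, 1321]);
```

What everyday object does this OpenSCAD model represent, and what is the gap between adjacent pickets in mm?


A fence section. The picket gap is 132 mm.

Two posts, two rails, 7 pickets — a fence section. Span 1752 mm holds 7 pickets of 99 mm with 8 equal gaps: ⌊(1752 − 7·99) / 8⌋ = 132 mm.


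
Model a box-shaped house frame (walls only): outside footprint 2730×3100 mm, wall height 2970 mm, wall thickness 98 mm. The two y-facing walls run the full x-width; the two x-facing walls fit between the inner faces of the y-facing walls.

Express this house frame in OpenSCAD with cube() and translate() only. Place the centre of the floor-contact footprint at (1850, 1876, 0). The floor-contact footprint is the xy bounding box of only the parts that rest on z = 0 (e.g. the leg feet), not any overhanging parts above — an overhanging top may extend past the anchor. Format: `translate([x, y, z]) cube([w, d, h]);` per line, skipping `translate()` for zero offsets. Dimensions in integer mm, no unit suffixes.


translate([485, 326, 0]) cube([2730, 98, 2970]);
translate([485, 3328, 0]) cube([2730, 98, 2970]);
translate([485, 424, 0]) cube([98, 2904, 2970]);
translate([3117, 424, 0]) cube([98, 2904, 2970]);


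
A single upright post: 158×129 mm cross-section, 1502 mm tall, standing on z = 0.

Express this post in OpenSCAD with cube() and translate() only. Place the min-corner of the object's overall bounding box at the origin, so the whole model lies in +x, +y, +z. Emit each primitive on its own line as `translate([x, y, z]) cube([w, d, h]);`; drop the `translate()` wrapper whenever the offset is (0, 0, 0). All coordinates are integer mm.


cube([158, 129, 1502]);


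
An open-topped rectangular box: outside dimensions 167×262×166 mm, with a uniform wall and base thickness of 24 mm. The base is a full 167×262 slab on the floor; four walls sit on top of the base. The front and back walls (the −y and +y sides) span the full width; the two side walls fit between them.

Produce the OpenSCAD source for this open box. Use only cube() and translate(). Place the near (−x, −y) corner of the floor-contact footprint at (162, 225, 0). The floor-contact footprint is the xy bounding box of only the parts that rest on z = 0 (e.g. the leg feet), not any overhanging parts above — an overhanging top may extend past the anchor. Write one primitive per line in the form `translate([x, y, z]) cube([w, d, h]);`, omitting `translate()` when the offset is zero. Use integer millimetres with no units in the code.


translate([162, 225, 0]) cube([167, 262, 24]);
translate([162, 225, 24]) cube([167, 24, 142]);
translate([162, 463, 24]) cube([167, 24, 142]);
translate([162, 249, 24]) cube([24, 214, 142]);
translate([305, 249, 24]) cube([24, 214, 142]);


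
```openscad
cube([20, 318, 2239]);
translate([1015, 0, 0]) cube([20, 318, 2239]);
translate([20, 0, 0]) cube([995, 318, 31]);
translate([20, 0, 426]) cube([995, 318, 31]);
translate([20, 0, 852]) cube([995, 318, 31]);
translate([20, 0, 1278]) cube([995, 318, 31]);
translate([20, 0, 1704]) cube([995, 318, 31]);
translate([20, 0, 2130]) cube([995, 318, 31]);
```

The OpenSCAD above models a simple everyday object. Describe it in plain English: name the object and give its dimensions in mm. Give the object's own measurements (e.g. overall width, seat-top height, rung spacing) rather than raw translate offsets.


An open bookshelf. Two side panels, each 20 mm thick, 318 mm deep and 2239 mm tall, stand 1035 mm apart (outside-to-outside). Between them sit 6 shelves, each 31 mm thick and 318 mm deep, spanning the full gap between the sides. The bottom shelf rests on the floor (its underside at z = 0) and the clear gap between one shelf's top and the next shelf's underside is 395 mm.


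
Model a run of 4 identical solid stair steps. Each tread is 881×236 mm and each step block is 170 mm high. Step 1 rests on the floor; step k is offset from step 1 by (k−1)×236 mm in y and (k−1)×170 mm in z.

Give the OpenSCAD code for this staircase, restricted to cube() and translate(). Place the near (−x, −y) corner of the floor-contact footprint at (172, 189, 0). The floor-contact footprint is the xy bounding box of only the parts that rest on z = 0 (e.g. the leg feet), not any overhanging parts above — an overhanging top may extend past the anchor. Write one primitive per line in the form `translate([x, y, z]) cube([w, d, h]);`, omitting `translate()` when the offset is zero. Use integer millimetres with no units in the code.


translate([172, 189, 0]) cube([881, 236, 170]);
translate([172, 425, 170]) cube([881, 236, 170]);
translate([172, 661, 340]) cube([881, 236, 170]);
translate([172, 897, 510]) cube([881, 236, 170]);


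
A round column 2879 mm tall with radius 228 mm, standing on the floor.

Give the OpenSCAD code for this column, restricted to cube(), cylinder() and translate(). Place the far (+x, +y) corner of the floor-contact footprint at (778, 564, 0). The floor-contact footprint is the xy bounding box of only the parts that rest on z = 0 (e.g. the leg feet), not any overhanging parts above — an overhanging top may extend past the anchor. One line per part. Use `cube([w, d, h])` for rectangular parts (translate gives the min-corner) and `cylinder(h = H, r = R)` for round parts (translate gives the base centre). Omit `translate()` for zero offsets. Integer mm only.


translate([550, 336, 0]) cylinder(h = 2879, r = 228);


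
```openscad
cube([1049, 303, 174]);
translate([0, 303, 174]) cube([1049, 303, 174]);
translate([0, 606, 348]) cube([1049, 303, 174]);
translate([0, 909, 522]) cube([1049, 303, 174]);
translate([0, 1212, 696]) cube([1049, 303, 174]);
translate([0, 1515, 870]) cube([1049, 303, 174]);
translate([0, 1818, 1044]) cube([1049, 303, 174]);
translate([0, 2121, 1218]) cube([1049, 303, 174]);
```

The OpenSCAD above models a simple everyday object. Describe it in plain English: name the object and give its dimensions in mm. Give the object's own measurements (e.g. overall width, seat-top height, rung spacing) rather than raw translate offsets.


A straight staircase of 8 solid steps. Each step is 1049 mm wide (x), 303 mm deep (y, the going) and 174 mm tall (the rise). The first step rests on the floor; each subsequent step sits one going further in +y and one rise higher in +z, directly behind and above the previous step with no overlap.


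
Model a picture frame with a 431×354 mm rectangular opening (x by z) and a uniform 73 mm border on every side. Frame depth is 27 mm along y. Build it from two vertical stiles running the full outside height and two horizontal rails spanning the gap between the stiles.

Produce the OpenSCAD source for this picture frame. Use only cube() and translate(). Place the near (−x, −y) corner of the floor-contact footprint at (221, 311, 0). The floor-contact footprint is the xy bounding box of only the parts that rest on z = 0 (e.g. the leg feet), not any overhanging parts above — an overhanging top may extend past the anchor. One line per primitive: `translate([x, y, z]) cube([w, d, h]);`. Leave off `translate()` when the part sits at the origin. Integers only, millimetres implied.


translate([221, 311, 0]) cube([73, 27, 500]);
translate([725, 311, 0]) cube([73, 27, 500]);
translate([294, 311, 0]) cube([431, 27, 73]);
translate([294, 311, 427]) cube([431, 27, 73]);


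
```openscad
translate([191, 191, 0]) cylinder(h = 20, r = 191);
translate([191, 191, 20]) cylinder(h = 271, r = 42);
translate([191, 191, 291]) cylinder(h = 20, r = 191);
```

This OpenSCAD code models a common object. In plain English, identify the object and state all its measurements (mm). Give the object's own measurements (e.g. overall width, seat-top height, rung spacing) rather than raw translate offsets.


A spool: two coaxial disc flanges of radius 191 mm and thickness 20 mm, joined by a core cylinder of radius 42 mm and height 271 mm. The lower flange rests on z = 0 and the three cylinders share a vertical axis.
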